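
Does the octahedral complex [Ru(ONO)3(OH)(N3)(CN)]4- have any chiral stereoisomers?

yes

The six octahedral sites form three mutually perpendicular trans pairs.
There are 4 geometric isomers: ONO mer (3 arrangements); ONO fac (chiral).
One of these lacks any improper symmetry element and so occurs as an enantiomeric pair, giving 4 + 1 = 5 stereoisomers in total.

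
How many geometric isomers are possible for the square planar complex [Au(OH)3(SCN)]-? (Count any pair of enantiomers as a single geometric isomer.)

Only one geometric arrangement is possible.

1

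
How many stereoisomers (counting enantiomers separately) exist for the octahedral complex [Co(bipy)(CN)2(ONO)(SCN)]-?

The six octahedral sites form three mutually perpendicular trans pairs.
Each bipy is bidentate and must span two cis positions.
There are 4 geometric isomers: CN trans; CN cis (3 arrangements, 2 chiral).
Of these, 2 lack any improper symmetry element and so occur as enantiomeric pairs, giving 4 + 2 = 6 stereoisomers in total.

6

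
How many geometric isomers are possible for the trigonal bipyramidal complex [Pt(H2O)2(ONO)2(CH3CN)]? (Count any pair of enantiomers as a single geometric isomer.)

Systematic enumeration (placing each ligand type in turn and discarding arrangements equivalent by rotation or reflection) gives 5 geometric isomers.

5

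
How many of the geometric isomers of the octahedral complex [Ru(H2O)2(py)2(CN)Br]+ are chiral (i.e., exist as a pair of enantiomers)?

In an octahedral complex each vertex has one trans partner and four cis neighbours.
Systematic placement gives 6 geometric isomers: H2O trans, py trans; H2O cis, py cis (3 arrangements, 2 chiral); H2O cis, py trans; H2O trans, py cis.
Of these, 2 lack any improper symmetry element and so occur as enantiomeric pairs, giving 6 + 2 = 8 stereoisomers in total.

2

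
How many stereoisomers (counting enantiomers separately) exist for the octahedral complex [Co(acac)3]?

The six octahedral sites form three mutually perpendicular trans pairs.
Each acac is bidentate and must span two cis positions.
Only one geometric arrangement is possible; it has no improper symmetry element, so it exists as a pair of enantiomers (2 stereoisomers).

2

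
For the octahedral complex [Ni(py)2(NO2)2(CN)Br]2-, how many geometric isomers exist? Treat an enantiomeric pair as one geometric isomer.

6

The distinct arrangements are (6 in all): py trans, NO2 trans; py cis, NO2 cis (3 arrangements, 2 chiral); py trans, NO2 cis; py cis, NO2 trans.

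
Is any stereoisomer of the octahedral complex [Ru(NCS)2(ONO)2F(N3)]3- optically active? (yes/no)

The six octahedral sites form three mutually perpendicular trans pairs.
There are 6 geometric isomers: NCS trans, ONO trans; NCS cis, ONO cis (3 arrangements, 2 chiral); NCS cis, ONO trans; NCS trans, ONO cis.
Of these, 2 lack any improper symmetry element and so occur as enantiomeric pairs, giving 6 + 2 = 8 stereoisomers in total.

yes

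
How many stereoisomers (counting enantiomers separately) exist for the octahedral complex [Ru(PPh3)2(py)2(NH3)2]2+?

In an octahedral complex each vertex has one trans partner and four cis neighbours.
The distinct arrangements are (5 in all): PPh3 trans, py trans, NH3 trans; PPh3 cis, py cis, NH3 trans; PPh3 cis, py trans, NH3 cis; PPh3 cis, py cis, NH3 cis (chiral); PPh3 trans, py cis, NH3 cis.
One of these lacks any improper symmetry element and so occurs as an enantiomeric pair, giving 5 + 1 = 6 stereoisomers in total.

6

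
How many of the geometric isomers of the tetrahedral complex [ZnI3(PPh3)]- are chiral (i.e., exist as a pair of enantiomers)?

All four vertices of a tetrahedron are equivalent and mutually adjacent, so cis/trans isomerism cannot arise.
Only one geometric arrangement is possible.

0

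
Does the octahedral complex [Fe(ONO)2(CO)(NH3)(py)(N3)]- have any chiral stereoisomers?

Exhaustive case analysis gives 9 geometric isomers.
Of these, 6 lack any improper symmetry element and so occur as enantiomeric pairs, giving 9 + 6 = 15 stereoisomers in total.

yes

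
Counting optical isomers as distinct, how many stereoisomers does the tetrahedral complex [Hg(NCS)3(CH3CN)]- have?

1

All four vertices of a tetrahedron are equivalent and mutually adjacent, so cis/trans isomerism cannot arise.
Only one geometric arrangement is possible.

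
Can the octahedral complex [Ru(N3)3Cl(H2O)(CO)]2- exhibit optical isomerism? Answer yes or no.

yes

The six octahedral sites form three mutually perpendicular trans pairs.
There are 4 geometric isomers: N3 mer (3 arrangements); N3 fac (chiral).
One of these lacks any improper symmetry element and so occurs as an enantiomeric pair, giving 4 + 1 = 5 stereoisomers in total.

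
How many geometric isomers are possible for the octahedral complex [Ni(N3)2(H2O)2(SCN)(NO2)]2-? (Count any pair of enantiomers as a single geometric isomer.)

An octahedron has six vertices in three trans pairs; every non-trans pair is cis.
There are 6 geometric isomers: N3 trans, H2O trans; N3 cis, H2O trans; N3 cis, H2O cis (3 arrangements, 2 chiral); N3 trans, H2O cis.

6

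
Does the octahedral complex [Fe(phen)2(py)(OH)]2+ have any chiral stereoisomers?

Each phen is bidentate and must span two cis positions.
Systematic placement gives 2 geometric isomers: py and OH mutually cis (chiral); py and OH mutually trans.
One of these lacks any improper symmetry element and so occurs as an enantiomeric pair, giving 2 + 1 = 3 stereoisomers in total.

yes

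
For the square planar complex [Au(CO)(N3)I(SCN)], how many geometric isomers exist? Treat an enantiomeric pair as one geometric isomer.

In a square planar complex each vertex has one trans partner and two cis neighbours.
Working through the distinct placements yields 3 geometric isomers: (CO/N3 trans, I/SCN trans); (CO/SCN trans, I/N3 trans); (CO/I trans, N3/SCN trans).

3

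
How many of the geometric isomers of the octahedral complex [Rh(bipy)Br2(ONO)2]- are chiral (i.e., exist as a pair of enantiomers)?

An octahedron has six vertices in three trans pairs; every non-trans pair is cis.
Each bipy is bidentate and must span two cis positions.
Systematic placement gives 3 geometric isomers: Br trans, ONO cis; Br cis, ONO cis (chiral); Br cis, ONO trans.
One of these lacks any improper symmetry element and so occurs as an enantiomeric pair, giving 3 + 1 = 4 stereoisomers in total.

1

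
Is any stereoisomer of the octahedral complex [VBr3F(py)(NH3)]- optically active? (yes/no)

yes

In an octahedral complex each vertex has one trans partner and four cis neighbours.
Working through the distinct placements yields 4 geometric isomers: Br mer (3 arrangements); Br fac (chiral).
One of these lacks any improper symmetry element and so occurs as an enantiomeric pair, giving 4 + 1 = 5 stereoisomers in total.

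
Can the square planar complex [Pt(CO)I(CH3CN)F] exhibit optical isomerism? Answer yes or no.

no

In a square planar complex each vertex has one trans partner and two cis neighbours.
The distinct arrangements are (3 in all): (CH3CN/F trans, CO/I trans); (CH3CN/I trans, CO/F trans); (CH3CN/CO trans, F/I trans).
Each arrangement has an internal mirror plane or centre of symmetry, so none is chiral.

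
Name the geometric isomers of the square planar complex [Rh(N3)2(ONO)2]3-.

A square has two trans pairs of vertices; adjacent vertices are cis.
Working through the distinct placements yields 2 geometric isomers: N3 cis; N3 trans.

cis and trans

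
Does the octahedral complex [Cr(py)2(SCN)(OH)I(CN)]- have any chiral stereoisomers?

Exhaustive case analysis gives 9 geometric isomers.
Of these, 6 lack any improper symmetry element and so occur as enantiomeric pairs, giving 9 + 6 = 15 stereoisomers in total.

yes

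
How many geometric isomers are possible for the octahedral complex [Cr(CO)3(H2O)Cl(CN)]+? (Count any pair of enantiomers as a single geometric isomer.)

4

Working through the distinct placements yields 4 geometric isomers: CO mer (3 arrangements); CO fac (chiral).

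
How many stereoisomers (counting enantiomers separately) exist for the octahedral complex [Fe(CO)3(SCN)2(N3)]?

3

The six octahedral sites form three mutually perpendicular trans pairs.
Systematic placement gives 3 geometric isomers: CO mer, SCN trans; CO mer, SCN cis; CO fac, SCN cis.
Each arrangement has an internal mirror plane or centre of symmetry, so none is chiral.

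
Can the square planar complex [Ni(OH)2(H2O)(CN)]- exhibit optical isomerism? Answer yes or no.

In a square planar complex each vertex has one trans partner and two cis neighbours.
Working through the distinct placements yields 2 geometric isomers: OH cis; OH trans.
Each arrangement has an internal mirror plane or centre of symmetry, so none is chiral.

no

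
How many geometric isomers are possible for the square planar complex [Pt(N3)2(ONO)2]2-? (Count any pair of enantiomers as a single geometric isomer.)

In a square planar complex each vertex has one trans partner and two cis neighbours.
Systematic placement gives 2 geometric isomers: N3 cis; N3 trans.

2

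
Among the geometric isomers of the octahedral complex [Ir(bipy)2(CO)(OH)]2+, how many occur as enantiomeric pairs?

Each bipy is bidentate and must span two cis positions.
Systematic placement gives 2 geometric isomers: CO and OH mutually trans; CO and OH mutually cis (chiral).
One of these lacks any improper symmetry element and so occurs as an enantiomeric pair, giving 2 + 1 = 3 stereoisomers in total.

1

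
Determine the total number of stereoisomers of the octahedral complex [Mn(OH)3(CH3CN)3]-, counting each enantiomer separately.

In an octahedral complex each vertex has one trans partner and four cis neighbours.
Working through the distinct placements yields 2 geometric isomers: OH mer; OH fac.
Each arrangement has an internal mirror plane or centre of symmetry, so none is chiral.

2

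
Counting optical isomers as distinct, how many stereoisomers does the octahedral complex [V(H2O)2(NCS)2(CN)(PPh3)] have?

8

In an octahedral complex each vertex has one trans partner and four cis neighbours.
The distinct arrangements are (6 in all): H2O cis, NCS cis (3 arrangements, 2 chiral); H2O cis, NCS trans; H2O trans, NCS cis; H2O trans, NCS trans.
Of these, 2 lack any improper symmetry element and so occur as enantiomeric pairs, giving 6 + 2 = 8 stereoisomers in total.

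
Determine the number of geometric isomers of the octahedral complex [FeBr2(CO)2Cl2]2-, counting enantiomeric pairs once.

In an octahedral complex each vertex has one trans partner and four cis neighbours.
The distinct arrangements are (5 in all): Br trans, CO trans, Cl trans; Br trans, CO cis, Cl cis; Br cis, CO cis, Cl trans; Br cis, CO cis, Cl cis (chiral); Br cis, CO trans, Cl cis.

5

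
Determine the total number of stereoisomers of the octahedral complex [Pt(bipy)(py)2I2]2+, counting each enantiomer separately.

4

In an octahedral complex each vertex has one trans partner and four cis neighbours.
Each bipy is bidentate and must span two cis positions.
There are 3 geometric isomers: py cis, I trans; py trans, I cis; py cis, I cis (chiral).
One of these lacks any improper symmetry element and so occurs as an enantiomeric pair, giving 3 + 1 = 4 stereoisomers in total.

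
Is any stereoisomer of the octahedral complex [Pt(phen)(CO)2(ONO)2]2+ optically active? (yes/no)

The six octahedral sites form three mutually perpendicular trans pairs.
Each phen is bidentate and must span two cis positions.
The distinct arrangements are (3 in all): CO trans, ONO cis; CO cis, ONO cis (chiral); CO cis, ONO trans.
One of these lacks any improper symmetry element and so occurs as an enantiomeric pair, giving 3 + 1 = 4 stereoisomers in total.

yes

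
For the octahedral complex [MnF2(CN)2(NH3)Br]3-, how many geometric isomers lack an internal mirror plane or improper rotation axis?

2

In an octahedral complex each vertex has one trans partner and four cis neighbours.
There are 6 geometric isomers: F cis, CN cis (3 arrangements, 2 chiral); F trans, CN cis; F cis, CN trans; F trans, CN trans.
Of these, 2 lack any improper symmetry element and so occur as enantiomeric pairs, giving 6 + 2 = 8 stereoisomers in total.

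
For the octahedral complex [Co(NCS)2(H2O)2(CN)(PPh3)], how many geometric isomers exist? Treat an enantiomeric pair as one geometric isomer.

6

In an octahedral complex each vertex has one trans partner and four cis neighbours.
The distinct arrangements are (6 in all): NCS cis, H2O cis (3 arrangements, 2 chiral); NCS trans, H2O cis; NCS cis, H2O trans; NCS trans, H2O trans.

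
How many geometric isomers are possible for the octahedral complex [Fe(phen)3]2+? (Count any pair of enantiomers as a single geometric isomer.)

The six octahedral sites form three mutually perpendicular trans pairs.
Each phen is bidentate and must span two cis positions.
Only one geometric arrangement is possible; it has no improper symmetry element, so it exists as a pair of enantiomers (2 stereoisomers).

1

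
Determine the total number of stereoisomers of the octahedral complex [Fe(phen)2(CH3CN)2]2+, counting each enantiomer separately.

An octahedron has six vertices in three trans pairs; every non-trans pair is cis.
Each phen is bidentate and must span two cis positions.
There are 2 geometric isomers: CH3CN trans; CH3CN cis (chiral).
One of these lacks any improper symmetry element and so occurs as an enantiomeric pair, giving 2 + 1 = 3 stereoisomers in total.

3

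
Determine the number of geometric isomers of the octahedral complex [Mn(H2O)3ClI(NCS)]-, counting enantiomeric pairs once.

In an octahedral complex each vertex has one trans partner and four cis neighbours.
The distinct arrangements are (4 in all): H2O mer (3 arrangements); H2O fac (chiral).

4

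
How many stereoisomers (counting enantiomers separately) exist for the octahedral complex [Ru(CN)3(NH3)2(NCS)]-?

The six octahedral sites form three mutually perpendicular trans pairs.
Systematic placement gives 3 geometric isomers: CN mer, NH3 trans; CN mer, NH3 cis; CN fac, NH3 cis.
Each arrangement has an internal mirror plane or centre of symmetry, so none is chiral.

3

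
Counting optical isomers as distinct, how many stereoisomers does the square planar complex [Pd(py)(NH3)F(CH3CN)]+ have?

A square has two trans pairs of vertices; adjacent vertices are cis.
Working through the distinct placements yields 3 geometric isomers: (CH3CN/NH3 trans, F/py trans); (CH3CN/py trans, F/NH3 trans); (CH3CN/F trans, NH3/py trans).
Each arrangement has an internal mirror plane or centre of symmetry, so none is chiral.

3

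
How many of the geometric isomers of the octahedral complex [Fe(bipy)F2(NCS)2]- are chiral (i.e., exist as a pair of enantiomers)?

The six octahedral sites form three mutually perpendicular trans pairs.
Each bipy is bidentate and must span two cis positions.
The distinct arrangements are (3 in all): F trans, NCS cis; F cis, NCS cis (chiral); F cis, NCS trans.
One of these lacks any improper symmetry element and so occurs as an enantiomeric pair, giving 3 + 1 = 4 stereoisomers in total.

1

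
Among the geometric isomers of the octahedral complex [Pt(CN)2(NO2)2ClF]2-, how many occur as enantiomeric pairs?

The distinct arrangements are (6 in all): CN trans, NO2 trans; CN trans, NO2 cis; CN cis, NO2 trans; CN cis, NO2 cis (3 arrangements, 2 chiral).
Of these, 2 lack any improper symmetry element and so occur as enantiomeric pairs, giving 6 + 2 = 8 stereoisomers in total.

2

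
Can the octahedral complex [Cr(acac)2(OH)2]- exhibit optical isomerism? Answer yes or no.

yes

An octahedron has six vertices in three trans pairs; every non-trans pair is cis.
Each acac is bidentate and must span two cis positions.
The distinct arrangements are (2 in all): OH trans; OH cis (chiral).
One of these lacks any improper symmetry element and so occurs as an enantiomeric pair, giving 2 + 1 = 3 stereoisomers in total.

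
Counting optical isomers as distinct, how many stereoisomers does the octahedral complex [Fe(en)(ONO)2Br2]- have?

Each en is bidentate and must span two cis positions.
The distinct arrangements are (3 in all): ONO cis, Br trans; ONO cis, Br cis (chiral); ONO trans, Br cis.
One of these lacks any improper symmetry element and so occurs as an enantiomeric pair, giving 3 + 1 = 4 stereoisomers in total.

4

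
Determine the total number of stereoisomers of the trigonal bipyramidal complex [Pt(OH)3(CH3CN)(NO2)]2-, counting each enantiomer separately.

4

Systematic placement gives 4 geometric isomers: CH3CN axial, NO2 axial; CH3CN axial, NO2 equatorial; CH3CN equatorial, NO2 axial; CH3CN equatorial, NO2 equatorial.
Each arrangement has an internal mirror plane or centre of symmetry, so none is chiral.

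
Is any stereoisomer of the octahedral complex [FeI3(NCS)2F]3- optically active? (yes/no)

In an octahedral complex each vertex has one trans partner and four cis neighbours.
The distinct arrangements are (3 in all): I mer, NCS trans; I fac, NCS cis; I mer, NCS cis.
Each arrangement has an internal mirror plane or centre of symmetry, so none is chiral.

no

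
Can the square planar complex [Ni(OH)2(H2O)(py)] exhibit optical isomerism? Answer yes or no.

In a square planar complex each vertex has one trans partner and two cis neighbours.
Systematic placement gives 2 geometric isomers: OH cis; OH trans.
Each arrangement has an internal mirror plane or centre of symmetry, so none is chiral.

no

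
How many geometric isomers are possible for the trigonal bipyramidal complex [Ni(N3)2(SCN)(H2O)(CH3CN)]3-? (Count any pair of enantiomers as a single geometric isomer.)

A trigonal bipyramid has two axial and three equatorial sites, which are chemically inequivalent.
Systematic enumeration (placing each ligand type in turn and discarding arrangements equivalent by rotation or reflection) gives 7 geometric isomers.

7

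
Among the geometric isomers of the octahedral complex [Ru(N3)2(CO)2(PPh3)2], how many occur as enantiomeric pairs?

1

In an octahedral complex each vertex has one trans partner and four cis neighbours.
The distinct arrangements are (5 in all): N3 trans, CO trans, PPh3 trans; N3 cis, CO trans, PPh3 cis; N3 cis, CO cis, PPh3 trans; N3 cis, CO cis, PPh3 cis (chiral); N3 trans, CO cis, PPh3 cis.
One of these lacks any improper symmetry element and so occurs as an enantiomeric pair, giving 5 + 1 = 6 stereoisomers in total.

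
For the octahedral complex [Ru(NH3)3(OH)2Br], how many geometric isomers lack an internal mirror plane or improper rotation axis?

An octahedron has six vertices in three trans pairs; every non-trans pair is cis.
Working through the distinct placements yields 3 geometric isomers: NH3 mer, OH trans; NH3 fac, OH cis; NH3 mer, OH cis.
Each arrangement has an internal mirror plane or centre of symmetry, so none is chiral.

0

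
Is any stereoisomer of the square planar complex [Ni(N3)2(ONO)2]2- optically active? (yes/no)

In a square planar complex each vertex has one trans partner and two cis neighbours.
Systematic placement gives 2 geometric isomers: N3 cis; N3 trans.
Each arrangement has an internal mirror plane or centre of symmetry, so none is chiral.

no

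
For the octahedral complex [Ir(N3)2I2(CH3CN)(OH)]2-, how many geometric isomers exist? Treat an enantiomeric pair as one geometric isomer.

6

An octahedron has six vertices in three trans pairs; every non-trans pair is cis.
The distinct arrangements are (6 in all): N3 cis, I cis (3 arrangements, 2 chiral); N3 trans, I cis; N3 cis, I trans; N3 trans, I trans.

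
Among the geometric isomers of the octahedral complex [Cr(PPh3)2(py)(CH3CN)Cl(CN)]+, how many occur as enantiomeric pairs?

An octahedron has six vertices in three trans pairs; every non-trans pair is cis.
Systematic enumeration (placing each ligand type in turn and discarding arrangements equivalent by rotation or reflection) gives 9 geometric isomers.
Of these, 6 lack any improper symmetry element and so occur as enantiomeric pairs, giving 9 + 6 = 15 stereoisomers in total.

6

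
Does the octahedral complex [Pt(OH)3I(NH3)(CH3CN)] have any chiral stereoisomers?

An octahedron has six vertices in three trans pairs; every non-trans pair is cis.
There are 4 geometric isomers: OH mer (3 arrangements); OH fac (chiral).
One of these lacks any improper symmetry element and so occurs as an enantiomeric pair, giving 4 + 1 = 5 stereoisomers in total.

yes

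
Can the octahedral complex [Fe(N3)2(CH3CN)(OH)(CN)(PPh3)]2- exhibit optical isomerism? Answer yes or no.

yes

An octahedron has six vertices in three trans pairs; every non-trans pair is cis.
Systematic enumeration (placing each ligand type in turn and discarding arrangements equivalent by rotation or reflection) gives 9 geometric isomers.
Of these, 6 lack any improper symmetry element and so occur as enantiomeric pairs, giving 9 + 6 = 15 stereoisomers in total.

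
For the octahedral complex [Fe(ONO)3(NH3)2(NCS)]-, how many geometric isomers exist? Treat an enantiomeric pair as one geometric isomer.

3

Systematic placement gives 3 geometric isomers: ONO mer, NH3 cis; ONO mer, NH3 trans; ONO fac, NH3 cis.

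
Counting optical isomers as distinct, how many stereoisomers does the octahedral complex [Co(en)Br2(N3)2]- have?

In an octahedral complex each vertex has one trans partner and four cis neighbours.
Each en is bidentate and must span two cis positions.
There are 3 geometric isomers: Br trans, N3 cis; Br cis, N3 cis (chiral); Br cis, N3 trans.
One of these lacks any improper symmetry element and so occurs as an enantiomeric pair, giving 3 + 1 = 4 stereoisomers in total.

4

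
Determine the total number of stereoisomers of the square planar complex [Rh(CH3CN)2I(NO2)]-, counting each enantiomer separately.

In a square planar complex each vertex has one trans partner and two cis neighbours.
The distinct arrangements are (2 in all): CH3CN cis; CH3CN trans.
Each arrangement has an internal mirror plane or centre of symmetry, so none is chiral.

2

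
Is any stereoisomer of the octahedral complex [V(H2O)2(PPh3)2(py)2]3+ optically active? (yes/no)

The six octahedral sites form three mutually perpendicular trans pairs.
The distinct arrangements are (5 in all): H2O trans, PPh3 trans, py trans; H2O trans, PPh3 cis, py cis; H2O cis, PPh3 cis, py trans; H2O cis, PPh3 cis, py cis (chiral); H2O cis, PPh3 trans, py cis.
One of these lacks any improper symmetry element and so occurs as an enantiomeric pair, giving 5 + 1 = 6 stereoisomers in total.

yes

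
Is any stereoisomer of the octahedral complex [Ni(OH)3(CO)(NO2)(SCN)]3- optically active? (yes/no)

The six octahedral sites form three mutually perpendicular trans pairs.
The distinct arrangements are (4 in all): OH mer (3 arrangements); OH fac (chiral).
One of these lacks any improper symmetry element and so occurs as an enantiomeric pair, giving 4 + 1 = 5 stereoisomers in total.

yes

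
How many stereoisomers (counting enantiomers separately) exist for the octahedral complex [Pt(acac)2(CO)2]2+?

3

An octahedron has six vertices in three trans pairs; every non-trans pair is cis.
Each acac is bidentate and must span two cis positions.
There are 2 geometric isomers: CO trans; CO cis (chiral).
One of these lacks any improper symmetry element and so occurs as an enantiomeric pair, giving 2 + 1 = 3 stereoisomers in total.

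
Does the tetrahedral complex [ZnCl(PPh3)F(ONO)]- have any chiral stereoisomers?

Only one geometric arrangement is possible; it has no improper symmetry element, so it exists as a pair of enantiomers (2 stereoisomers).

yes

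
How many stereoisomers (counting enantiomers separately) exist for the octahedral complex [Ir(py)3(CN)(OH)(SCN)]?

5

The six octahedral sites form three mutually perpendicular trans pairs.
There are 4 geometric isomers: py mer (3 arrangements); py fac (chiral).
One of these lacks any improper symmetry element and so occurs as an enantiomeric pair, giving 4 + 1 = 5 stereoisomers in total.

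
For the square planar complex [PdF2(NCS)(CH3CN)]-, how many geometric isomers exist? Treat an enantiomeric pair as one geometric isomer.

2

In a square planar complex each vertex has one trans partner and two cis neighbours.
Systematic placement gives 2 geometric isomers: F cis; F trans.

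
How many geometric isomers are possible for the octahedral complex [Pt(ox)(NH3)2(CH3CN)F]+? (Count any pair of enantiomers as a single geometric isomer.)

In an octahedral complex each vertex has one trans partner and four cis neighbours.
Each ox is bidentate and must span two cis positions.
Working through the distinct placements yields 4 geometric isomers: NH3 cis (3 arrangements, 2 chiral); NH3 trans.

4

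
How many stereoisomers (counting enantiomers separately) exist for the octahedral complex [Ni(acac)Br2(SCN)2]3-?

4

Each acac is bidentate and must span two cis positions.
There are 3 geometric isomers: Br trans, SCN cis; Br cis, SCN cis (chiral); Br cis, SCN trans.
One of these lacks any improper symmetry element and so occurs as an enantiomeric pair, giving 3 + 1 = 4 stereoisomers in total.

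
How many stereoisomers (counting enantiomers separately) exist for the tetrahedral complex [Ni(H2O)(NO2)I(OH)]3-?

In a tetrahedral complex all four positions are equivalent and every pair of ligands is adjacent — there is no cis/trans distinction.
Only one geometric arrangement is possible; it has no improper symmetry element, so it exists as a pair of enantiomers (2 stereoisomers).

2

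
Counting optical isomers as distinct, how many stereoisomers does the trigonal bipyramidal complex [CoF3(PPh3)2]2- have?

A trigonal bipyramid has two axial and three equatorial sites, which are chemically inequivalent.
There are 3 geometric isomers: PPh3 both equatorial; PPh3 one axial, one equatorial; PPh3 both axial.
Each arrangement has an internal mirror plane or centre of symmetry, so none is chiral.

3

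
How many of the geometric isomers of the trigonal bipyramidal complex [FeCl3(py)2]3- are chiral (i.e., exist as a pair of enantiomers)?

In a trigonal bipyramid the two axial positions differ from the three equatorial ones.
Systematic placement gives 3 geometric isomers: py both equatorial; py one axial, one equatorial; py both axial.
Each arrangement has an internal mirror plane or centre of symmetry, so none is chiral.

0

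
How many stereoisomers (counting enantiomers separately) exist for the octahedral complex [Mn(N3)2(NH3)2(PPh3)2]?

Working through the distinct placements yields 5 geometric isomers: N3 trans, NH3 trans, PPh3 trans; N3 trans, NH3 cis, PPh3 cis; N3 cis, NH3 cis, PPh3 trans; N3 cis, NH3 cis, PPh3 cis (chiral); N3 cis, NH3 trans, PPh3 cis.
One of these lacks any improper symmetry element and so occurs as an enantiomeric pair, giving 5 + 1 = 6 stereoisomers in total.

6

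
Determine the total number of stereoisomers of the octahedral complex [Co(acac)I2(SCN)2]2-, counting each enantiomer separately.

The six octahedral sites form three mutually perpendicular trans pairs.
Each acac is bidentate and must span two cis positions.
Systematic placement gives 3 geometric isomers: I trans, SCN cis; I cis, SCN cis (chiral); I cis, SCN trans.
One of these lacks any improper symmetry element and so occurs as an enantiomeric pair, giving 3 + 1 = 4 stereoisomers in total.

4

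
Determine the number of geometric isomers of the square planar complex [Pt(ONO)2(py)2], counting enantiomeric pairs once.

A square has two trans pairs of vertices; adjacent vertices are cis.
Systematic placement gives 2 geometric isomers: ONO cis; ONO trans.

2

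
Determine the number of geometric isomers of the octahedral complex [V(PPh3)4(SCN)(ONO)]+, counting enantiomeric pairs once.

2

The six octahedral sites form three mutually perpendicular trans pairs.
Working through the distinct placements yields 2 geometric isomers: SCN and ONO mutually cis; SCN and ONO mutually trans.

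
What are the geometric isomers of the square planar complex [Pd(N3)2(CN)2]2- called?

cis and trans

In a square planar complex each vertex has one trans partner and two cis neighbours.
There are 2 geometric isomers: N3 cis; N3 trans.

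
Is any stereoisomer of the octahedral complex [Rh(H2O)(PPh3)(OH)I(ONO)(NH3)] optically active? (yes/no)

Systematic enumeration (placing each ligand type in turn and discarding arrangements equivalent by rotation or reflection) gives 15 geometric isomers.
Of these, 15 lack any improper symmetry element and so occur as enantiomeric pairs, giving 15 + 15 = 30 stereoisomers in total.

yes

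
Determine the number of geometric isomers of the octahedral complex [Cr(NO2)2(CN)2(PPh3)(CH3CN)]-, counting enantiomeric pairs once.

Working through the distinct placements yields 6 geometric isomers: NO2 cis, CN cis (3 arrangements, 2 chiral); NO2 trans, CN cis; NO2 cis, CN trans; NO2 trans, CN trans.

6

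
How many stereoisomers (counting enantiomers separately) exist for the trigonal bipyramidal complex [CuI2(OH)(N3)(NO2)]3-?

A trigonal bipyramid has two axial and three equatorial sites, which are chemically inequivalent.
Exhaustive case analysis gives 7 geometric isomers.
Of these, 3 lack any improper symmetry element and so occur as enantiomeric pairs, giving 7 + 3 = 10 stereoisomers in total.

10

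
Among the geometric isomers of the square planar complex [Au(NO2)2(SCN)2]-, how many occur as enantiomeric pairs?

0

In a square planar complex each vertex has one trans partner and two cis neighbours.
The distinct arrangements are (2 in all): NO2 cis; NO2 trans.
Each arrangement has an internal mirror plane or centre of symmetry, so none is chiral.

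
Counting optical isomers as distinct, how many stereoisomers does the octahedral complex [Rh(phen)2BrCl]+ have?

An octahedron has six vertices in three trans pairs; every non-trans pair is cis.
Each phen is bidentate and must span two cis positions.
Systematic placement gives 2 geometric isomers: Br and Cl mutually trans; Br and Cl mutually cis (chiral).
One of these lacks any improper symmetry element and so occurs as an enantiomeric pair, giving 2 + 1 = 3 stereoisomers in total.

3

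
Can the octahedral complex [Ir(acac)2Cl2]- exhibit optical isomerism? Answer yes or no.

In an octahedral complex each vertex has one trans partner and four cis neighbours.
Each acac is bidentate and must span two cis positions.
The distinct arrangements are (2 in all): Cl trans; Cl cis (chiral).
One of these lacks any improper symmetry element and so occurs as an enantiomeric pair, giving 2 + 1 = 3 stereoisomers in total.

yes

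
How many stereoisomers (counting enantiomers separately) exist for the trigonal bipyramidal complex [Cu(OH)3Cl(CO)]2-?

In a trigonal bipyramid the two axial positions differ from the three equatorial ones.
There are 4 geometric isomers: Cl axial, CO axial; Cl equatorial, CO axial; Cl axial, CO equatorial; Cl equatorial, CO equatorial.
Each arrangement has an internal mirror plane or centre of symmetry, so none is chiral.

4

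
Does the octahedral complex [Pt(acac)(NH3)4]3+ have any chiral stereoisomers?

The six octahedral sites form three mutually perpendicular trans pairs.
Each acac is bidentate and must span two cis positions.
Only one geometric arrangement is possible.

no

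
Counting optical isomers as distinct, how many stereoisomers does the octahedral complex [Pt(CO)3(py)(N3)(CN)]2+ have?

The six octahedral sites form three mutually perpendicular trans pairs.
There are 4 geometric isomers: CO mer (3 arrangements); CO fac (chiral).
One of these lacks any improper symmetry element and so occurs as an enantiomeric pair, giving 4 + 1 = 5 stereoisomers in total.

5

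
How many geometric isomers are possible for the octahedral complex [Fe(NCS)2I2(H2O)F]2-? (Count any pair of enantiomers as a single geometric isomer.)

6

An octahedron has six vertices in three trans pairs; every non-trans pair is cis.
Working through the distinct placements yields 6 geometric isomers: NCS trans, I trans; NCS cis, I cis (3 arrangements, 2 chiral); NCS trans, I cis; NCS cis, I trans.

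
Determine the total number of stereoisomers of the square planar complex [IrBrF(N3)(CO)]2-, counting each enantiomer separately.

3

A square has two trans pairs of vertices; adjacent vertices are cis.
The distinct arrangements are (3 in all): (Br/F trans, CO/N3 trans); (Br/N3 trans, CO/F trans); (Br/CO trans, F/N3 trans).
Each arrangement has an internal mirror plane or centre of symmetry, so none is chiral.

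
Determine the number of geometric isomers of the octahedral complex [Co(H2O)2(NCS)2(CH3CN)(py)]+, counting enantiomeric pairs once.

The distinct arrangements are (6 in all): H2O cis, NCS cis (3 arrangements, 2 chiral); H2O cis, NCS trans; H2O trans, NCS cis; H2O trans, NCS trans.

6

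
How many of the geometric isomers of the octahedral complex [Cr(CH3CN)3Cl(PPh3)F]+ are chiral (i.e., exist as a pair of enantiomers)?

1

Working through the distinct placements yields 4 geometric isomers: CH3CN mer (3 arrangements); CH3CN fac (chiral).
One of these lacks any improper symmetry element and so occurs as an enantiomeric pair, giving 4 + 1 = 5 stereoisomers in total.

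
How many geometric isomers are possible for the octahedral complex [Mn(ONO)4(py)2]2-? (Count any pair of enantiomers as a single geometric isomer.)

2

The six octahedral sites form three mutually perpendicular trans pairs.
There are 2 geometric isomers: py trans; py cis.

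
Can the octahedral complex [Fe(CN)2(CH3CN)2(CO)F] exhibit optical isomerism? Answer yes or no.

yes

Working through the distinct placements yields 6 geometric isomers: CN trans, CH3CN trans; CN cis, CH3CN trans; CN cis, CH3CN cis (3 arrangements, 2 chiral); CN trans, CH3CN cis.
Of these, 2 lack any improper symmetry element and so occur as enantiomeric pairs, giving 6 + 2 = 8 stereoisomers in total.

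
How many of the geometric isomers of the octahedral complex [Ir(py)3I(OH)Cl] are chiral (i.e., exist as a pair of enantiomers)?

In an octahedral complex each vertex has one trans partner and four cis neighbours.
There are 4 geometric isomers: py mer (3 arrangements); py fac (chiral).
One of these lacks any improper symmetry element and so occurs as an enantiomeric pair, giving 4 + 1 = 5 stereoisomers in total.

1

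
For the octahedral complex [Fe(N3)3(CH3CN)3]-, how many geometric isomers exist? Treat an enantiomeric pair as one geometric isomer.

2

An octahedron has six vertices in three trans pairs; every non-trans pair is cis.
Working through the distinct placements yields 2 geometric isomers: N3 mer; N3 fac.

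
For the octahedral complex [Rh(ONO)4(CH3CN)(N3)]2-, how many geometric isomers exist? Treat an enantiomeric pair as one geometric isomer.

2

The six octahedral sites form three mutually perpendicular trans pairs.
Working through the distinct placements yields 2 geometric isomers: CH3CN and N3 mutually trans; CH3CN and N3 mutually cis.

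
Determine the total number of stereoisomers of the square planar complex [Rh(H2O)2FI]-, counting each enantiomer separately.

In a square planar complex each vertex has one trans partner and two cis neighbours.
There are 2 geometric isomers: H2O cis; H2O trans.
Each arrangement has an internal mirror plane or centre of symmetry, so none is chiral.

2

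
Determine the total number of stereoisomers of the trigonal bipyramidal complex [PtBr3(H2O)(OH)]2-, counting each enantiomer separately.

A trigonal bipyramid has two axial and three equatorial sites, which are chemically inequivalent.
There are 4 geometric isomers: H2O equatorial, OH equatorial; H2O axial, OH equatorial; H2O equatorial, OH axial; H2O axial, OH axial.
Each arrangement has an internal mirror plane or centre of symmetry, so none is chiral.

4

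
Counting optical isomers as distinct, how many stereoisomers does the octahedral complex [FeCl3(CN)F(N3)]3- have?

5

The six octahedral sites form three mutually perpendicular trans pairs.
The distinct arrangements are (4 in all): Cl mer (3 arrangements); Cl fac (chiral).
One of these lacks any improper symmetry element and so occurs as an enantiomeric pair, giving 4 + 1 = 5 stereoisomers in total.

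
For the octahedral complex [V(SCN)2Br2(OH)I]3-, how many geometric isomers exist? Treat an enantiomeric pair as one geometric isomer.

An octahedron has six vertices in three trans pairs; every non-trans pair is cis.
The distinct arrangements are (6 in all): SCN trans, Br trans; SCN cis, Br trans; SCN trans, Br cis; SCN cis, Br cis (3 arrangements, 2 chiral).

6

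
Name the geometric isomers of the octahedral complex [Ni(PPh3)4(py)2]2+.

An octahedron has six vertices in three trans pairs; every non-trans pair is cis.
Systematic placement gives 2 geometric isomers: py trans; py cis.

cis and trans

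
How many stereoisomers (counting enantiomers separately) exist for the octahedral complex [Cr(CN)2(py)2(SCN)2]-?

The six octahedral sites form three mutually perpendicular trans pairs.
Working through the distinct placements yields 5 geometric isomers: CN trans, py trans, SCN trans; CN trans, py cis, SCN cis; CN cis, py trans, SCN cis; CN cis, py cis, SCN cis (chiral); CN cis, py cis, SCN trans.
One of these lacks any improper symmetry element and so occurs as an enantiomeric pair, giving 5 + 1 = 6 stereoisomers in total.

6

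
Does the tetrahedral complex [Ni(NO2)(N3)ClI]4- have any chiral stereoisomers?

All four vertices of a tetrahedron are equivalent and mutually adjacent, so cis/trans isomerism cannot arise.
Only one geometric arrangement is possible; it has no improper symmetry element, so it exists as a pair of enantiomers (2 stereoisomers).

yes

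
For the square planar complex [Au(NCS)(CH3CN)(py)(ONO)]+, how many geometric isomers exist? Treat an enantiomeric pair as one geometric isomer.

A square has two trans pairs of vertices; adjacent vertices are cis.
Systematic placement gives 3 geometric isomers: (CH3CN/ONO trans, NCS/py trans); (CH3CN/py trans, NCS/ONO trans); (CH3CN/NCS trans, ONO/py trans).

3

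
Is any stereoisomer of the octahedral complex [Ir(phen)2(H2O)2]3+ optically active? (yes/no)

In an octahedral complex each vertex has one trans partner and four cis neighbours.
Each phen is bidentate and must span two cis positions.
Working through the distinct placements yields 2 geometric isomers: H2O trans; H2O cis (chiral).
One of these lacks any improper symmetry element and so occurs as an enantiomeric pair, giving 2 + 1 = 3 stereoisomers in total.

yes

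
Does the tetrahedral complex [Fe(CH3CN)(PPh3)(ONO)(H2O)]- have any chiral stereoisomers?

All four vertices of a tetrahedron are equivalent and mutually adjacent, so cis/trans isomerism cannot arise.
Only one geometric arrangement is possible; it has no improper symmetry element, so it exists as a pair of enantiomers (2 stereoisomers).

yes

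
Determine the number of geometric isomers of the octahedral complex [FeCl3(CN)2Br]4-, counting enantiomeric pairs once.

3

In an octahedral complex each vertex has one trans partner and four cis neighbours.
Working through the distinct placements yields 3 geometric isomers: Cl mer, CN cis; Cl mer, CN trans; Cl fac, CN cis.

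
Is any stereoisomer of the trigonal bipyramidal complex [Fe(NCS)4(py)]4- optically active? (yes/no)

The distinct arrangements are (2 in all): py equatorial; py axial.
Each arrangement has an internal mirror plane or centre of symmetry, so none is chiral.

no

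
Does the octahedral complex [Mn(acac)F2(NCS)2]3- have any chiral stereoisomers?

In an octahedral complex each vertex has one trans partner and four cis neighbours.
Each acac is bidentate and must span two cis positions.
Working through the distinct placements yields 3 geometric isomers: F trans, NCS cis; F cis, NCS cis (chiral); F cis, NCS trans.
One of these lacks any improper symmetry element and so occurs as an enantiomeric pair, giving 3 + 1 = 4 stereoisomers in total.

yes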